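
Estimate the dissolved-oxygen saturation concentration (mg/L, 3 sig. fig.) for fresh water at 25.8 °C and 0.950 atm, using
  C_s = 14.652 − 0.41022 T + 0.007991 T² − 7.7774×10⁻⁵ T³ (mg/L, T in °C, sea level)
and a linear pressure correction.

At sea level: C_s = 14.652 − 0.41022×25.8 + 0.007991×25.8² − 7.7774×10⁻⁵×25.8³ = 8.052 mg/L.
Pressure correction: C_s' = 8.052 × 0.950 = 7.649 mg/L.

C_s ≈ 7.65 mg/L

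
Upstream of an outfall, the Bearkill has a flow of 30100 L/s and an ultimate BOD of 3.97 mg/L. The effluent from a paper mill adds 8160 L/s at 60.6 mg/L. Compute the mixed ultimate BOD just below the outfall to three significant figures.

16.0 mg/L

Flow-weighted mixing: C = (Q_r C_r + Q_w C_w)/(Q_r + Q_w)
= (30100×3.97 + 8160×60.6)/(30100 + 8160) = 614000/38260 = 16.05 mg/L.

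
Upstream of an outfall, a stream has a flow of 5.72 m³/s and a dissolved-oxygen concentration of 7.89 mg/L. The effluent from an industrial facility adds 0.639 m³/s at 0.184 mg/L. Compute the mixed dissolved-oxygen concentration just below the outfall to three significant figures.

Flow-weighted mixing: C = (Q_r C_r + Q_w C_w)/(Q_r + Q_w)
= (5.72×7.89 + 0.639×0.184)/(5.72 + 0.639) = 45.25/6.359 = 7.116 mg/L.

7.12 mg/L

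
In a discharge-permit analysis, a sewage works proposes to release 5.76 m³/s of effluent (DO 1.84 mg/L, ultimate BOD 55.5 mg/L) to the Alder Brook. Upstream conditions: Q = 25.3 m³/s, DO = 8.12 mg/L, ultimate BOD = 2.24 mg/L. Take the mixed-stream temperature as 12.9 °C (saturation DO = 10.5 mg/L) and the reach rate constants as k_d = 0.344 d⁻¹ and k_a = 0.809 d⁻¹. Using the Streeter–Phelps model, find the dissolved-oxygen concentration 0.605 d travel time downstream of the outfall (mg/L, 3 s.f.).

DO ≈ 6.54 mg/L

Mixed DO = (25.3×8.12 + 5.76×1.84)/(25.3+5.76) = 216.0/31.06 = 6.955 mg/L.
Mixed L₀ = (25.3×2.24 + 5.76×55.5)/(31.06) = 376.4/31.06 = 12.12 mg/L.
Initial deficit D₀ = C_s − DO₀ = 10.5 − 6.955 = 3.545 mg/L.
D(0.605) = [0.344×12.12/(0.809−0.344)](e^(−0.344×0.605) − e^(−0.809×0.605)) + 3.545 e^(−0.809×0.605)
= 8.964 × (0.8121 − 0.6130) + 3.545 × 0.6130 = 3.958 mg/L.
DO = 10.5 − 3.958 = 6.542 mg/L.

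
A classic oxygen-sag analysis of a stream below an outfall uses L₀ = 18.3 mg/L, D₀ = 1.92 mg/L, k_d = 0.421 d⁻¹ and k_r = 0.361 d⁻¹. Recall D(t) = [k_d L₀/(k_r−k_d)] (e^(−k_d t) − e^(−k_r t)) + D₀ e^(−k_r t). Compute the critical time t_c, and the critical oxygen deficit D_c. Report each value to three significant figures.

t_c ≈ 2.32 d; D_c ≈ 8.05 mg/L

With k_r/k_d = 0.8575 and 1 − D₀(k_r−k_d)/(k_d L₀) = 1.015,
t_c = ln(0.8575 × 1.015) / (0.361 − 0.421) = ln(0.8703) / -0.06000 = -0.1389/-0.06000 = 2.315 d.
L(t_c) = L₀ e^(−k_d t_c) = 18.3 × 0.3773 = 6.905 mg/L, and at the critical point k_r D_c = k_d L, so D_c = (0.421/0.361) × 6.905 = 8.052 mg/L.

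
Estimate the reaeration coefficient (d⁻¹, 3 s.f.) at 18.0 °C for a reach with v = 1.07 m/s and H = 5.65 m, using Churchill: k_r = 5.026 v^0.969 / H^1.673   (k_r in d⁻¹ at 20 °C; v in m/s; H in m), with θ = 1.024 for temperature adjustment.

k_r(20) = 5.026 × 1.07^0.969 / 5.65^1.673 = 5.026 × 1.068 / 18.12 = 0.2962 d⁻¹.
k_r(18.0) = 0.2962 × 1.024^(18.0−20) = 0.2962 × 0.9537 = 0.2824 d⁻¹.

k_r ≈ 0.282 d⁻¹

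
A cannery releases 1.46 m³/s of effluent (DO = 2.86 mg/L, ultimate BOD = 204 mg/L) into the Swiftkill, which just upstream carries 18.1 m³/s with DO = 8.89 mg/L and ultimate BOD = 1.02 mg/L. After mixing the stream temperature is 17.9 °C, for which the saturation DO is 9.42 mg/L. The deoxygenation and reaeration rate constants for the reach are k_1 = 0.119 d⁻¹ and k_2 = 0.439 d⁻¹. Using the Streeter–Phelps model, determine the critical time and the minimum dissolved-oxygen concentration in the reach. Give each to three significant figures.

Mixed DO = (18.1×8.89 + 1.46×2.86)/(18.1+1.46) = 165.1/19.56 = 8.440 mg/L.
Mixed L₀ = (18.1×1.02 + 1.46×204)/(19.56) = 316.3/19.56 = 16.17 mg/L.
Initial deficit D₀ = C_s − DO₀ = 9.42 − 8.440 = 0.9801 mg/L.
t_c = (1/0.3200) ln[(0.439/0.119)(1 − 0.9801×0.3200/(0.119×16.17))] = 3.125 × ln(3.088) = 3.523 d.
D_c = (0.119/0.439) × 16.17 × e^(−0.119×3.523) = 0.2711 × 16.17 × 0.6575 = 2.882 mg/L.
Minimum DO = 9.42 − 2.882 = 6.538 mg/L.

t_c ≈ 3.52 d; minimum DO ≈ 6.54 mg/L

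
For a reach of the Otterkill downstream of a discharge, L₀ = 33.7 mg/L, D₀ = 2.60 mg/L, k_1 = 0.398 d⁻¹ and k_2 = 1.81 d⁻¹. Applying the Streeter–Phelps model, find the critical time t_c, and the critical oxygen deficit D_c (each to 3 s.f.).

At the critical point dD/dt = 0, so k_1 L₀ e^(−k_1 t) = k_2 D. Substituting D(t) from the Streeter–Phelps equation and solving for t gives
t_c = ln[(k_2/k_1)(1 − D₀(k_2−k_1)/(k_1 L₀))] / (k_2−k_1).
Here k_2−k_1 = 1.412 d⁻¹ and 1 − D₀(k_2−k_1)/(k_1 L₀) = 1 − 2.60×1.412/(0.398×33.7) = 0.7263, so
t_c = ln(4.548 × 0.7263) / 1.412 = 1.195 / 1.412 = 0.8462 d.
L(t_c) = L₀ e^(−k_1 t_c) = 33.7 × 0.7141 = 24.06 mg/L, and at the critical point k_2 D_c = k_1 L, so D_c = (0.398/1.81) × 24.06 = 5.291 mg/L.

t_c ≈ 0.846 d; D_c ≈ 5.29 mg/L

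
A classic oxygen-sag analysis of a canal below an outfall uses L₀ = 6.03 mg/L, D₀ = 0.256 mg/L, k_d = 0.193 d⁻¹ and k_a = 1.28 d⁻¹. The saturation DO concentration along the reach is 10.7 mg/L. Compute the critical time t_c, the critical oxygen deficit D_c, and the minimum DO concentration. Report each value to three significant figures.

With k_a/k_d = 6.632 and 1 − D₀(k_a−k_d)/(k_d L₀) = 0.7609,
t_c = ln(6.632 × 0.7609) / (1.28 − 0.193) = ln(5.046) / 1.087 = 1.619/1.087 = 1.489 d.
D_c = (k_d/k_a) L₀ e^(−k_d t_c) = (0.193/1.28) × 6.03 × e^(−0.193×1.489) = 0.1508 × 6.03 × 0.7502 = 0.6821 mg/L.
Minimum DO = C_s − D_c = 10.7 − 0.6821 = 10.02 mg/L.

t_c ≈ 1.49 d; D_c ≈ 0.682 mg/L; min DO ≈ 10.0 mg/L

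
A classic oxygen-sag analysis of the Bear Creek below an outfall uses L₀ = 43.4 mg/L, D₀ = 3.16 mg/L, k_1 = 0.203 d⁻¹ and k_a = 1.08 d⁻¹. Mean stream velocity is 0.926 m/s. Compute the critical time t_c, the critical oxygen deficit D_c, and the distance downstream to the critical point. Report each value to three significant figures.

With k_a/k_1 = 5.320 and 1 − D₀(k_a−k_1)/(k_1 L₀) = 0.6854,
t_c = ln(5.320 × 0.6854) / (1.08 − 0.203) = ln(3.647) / 0.8770 = 1.294/0.8770 = 1.475 d.
L(t_c) = L₀ e^(−k_1 t_c) = 43.4 × 0.7412 = 32.17 mg/L, and at the critical point k_a D_c = k_1 L, so D_c = (0.203/1.08) × 32.17 = 6.046 mg/L.
x_c = v t_c = 0.926 m/s × 1.475 d × 86400 s/d = 118000 m ≈ 118 km.

t_c ≈ 1.48 d; D_c ≈ 6.05 mg/L; x_c ≈ 118 km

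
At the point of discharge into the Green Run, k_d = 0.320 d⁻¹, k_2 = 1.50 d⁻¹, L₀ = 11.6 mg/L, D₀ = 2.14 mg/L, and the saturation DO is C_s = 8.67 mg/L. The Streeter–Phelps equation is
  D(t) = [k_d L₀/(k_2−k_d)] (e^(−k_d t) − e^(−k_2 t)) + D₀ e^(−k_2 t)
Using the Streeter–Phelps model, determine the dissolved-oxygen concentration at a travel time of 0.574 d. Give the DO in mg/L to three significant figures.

DO ≈ 6.48 mg/L

k_d L₀/(k_2−k_d) = 0.320×11.6/(1.50−0.320) = 3.712/1.180 = 3.146 mg/L.
e^(−k_d t) = e^(−0.320×0.5740) = 0.8322; e^(−k_2 t) = e^(−1.50×0.5740) = 0.4227.
D = 3.146 × (0.8322 − 0.4227) + 2.14 × 0.4227 = 1.288 + 0.9047 = 2.193 mg/L.
DO = C_s − D = 8.67 − 2.193 = 6.477 mg/L.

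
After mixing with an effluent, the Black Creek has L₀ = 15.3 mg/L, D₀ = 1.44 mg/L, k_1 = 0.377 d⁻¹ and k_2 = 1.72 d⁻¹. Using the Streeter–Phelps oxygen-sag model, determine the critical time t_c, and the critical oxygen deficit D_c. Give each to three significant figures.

t_c ≈ 0.826 d; D_c ≈ 2.46 mg/L

With k_2/k_1 = 4.562 and 1 − D₀(k_2−k_1)/(k_1 L₀) = 0.6647,
t_c = ln(4.562 × 0.6647) / (1.72 − 0.377) = ln(3.033) / 1.343 = 1.109/1.343 = 0.8261 d.
L(t_c) = L₀ e^(−k_1 t_c) = 15.3 × 0.7324 = 11.21 mg/L, and at the critical point k_2 D_c = k_1 L, so D_c = (0.377/1.72) × 11.21 = 2.456 mg/L.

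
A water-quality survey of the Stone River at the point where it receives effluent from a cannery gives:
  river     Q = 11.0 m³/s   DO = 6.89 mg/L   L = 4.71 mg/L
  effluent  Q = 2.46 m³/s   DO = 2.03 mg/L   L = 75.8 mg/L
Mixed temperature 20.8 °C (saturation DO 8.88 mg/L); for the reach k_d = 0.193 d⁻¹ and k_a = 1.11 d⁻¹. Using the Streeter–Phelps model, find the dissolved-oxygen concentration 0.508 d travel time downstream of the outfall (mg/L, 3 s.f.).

DO ≈ 5.98 mg/L

Mixed DO = (11.0×6.89 + 2.46×2.03)/(11.0+2.46) = 80.78/13.46 = 6.002 mg/L.
Mixed L₀ = (11.0×4.71 + 2.46×75.8)/(13.46) = 238.3/13.46 = 17.70 mg/L.
Initial deficit D₀ = C_s − DO₀ = 8.88 − 6.002 = 2.878 mg/L.
D(0.508) = [0.193×17.70/(1.11−0.193)](e^(−0.193×0.508) − e^(−1.11×0.508)) + 2.878 e^(−1.11×0.508)
= 3.726 × (0.9066 − 0.5690) + 2.878 × 0.5690 = 2.896 mg/L.
DO = 8.88 − 2.896 = 5.984 mg/L.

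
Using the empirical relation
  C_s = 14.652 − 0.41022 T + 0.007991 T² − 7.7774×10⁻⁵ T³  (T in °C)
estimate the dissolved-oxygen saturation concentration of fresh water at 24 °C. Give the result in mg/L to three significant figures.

C_s ≈ 8.33 mg/L

C_s = 14.652 − 0.41022×24 + 0.007991×24² − 7.7774×10⁻⁵×24³ = 8.334 mg/L.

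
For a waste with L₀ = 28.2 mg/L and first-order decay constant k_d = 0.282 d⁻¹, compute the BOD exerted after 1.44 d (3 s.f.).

y ≈ 9.41 mg/L

y_t = L₀(1 − e^(−k_d t)) = 28.2 × (1 − e^(−0.282×1.44))
= 28.2 × (1 − 0.6663) = 28.2 × 0.3337 = 9.412 mg/L.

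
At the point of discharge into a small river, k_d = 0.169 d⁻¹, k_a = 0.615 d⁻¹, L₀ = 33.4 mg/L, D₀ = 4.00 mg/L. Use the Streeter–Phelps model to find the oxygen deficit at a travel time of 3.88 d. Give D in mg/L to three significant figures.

k_d L₀/(k_a−k_d) = 0.169×33.4/(0.615−0.169) = 5.645/0.4460 = 12.66 mg/L.
e^(−k_d t) = e^(−0.169×3.880) = 0.5191; e^(−k_a t) = e^(−0.615×3.880) = 0.09198.
D = 12.66 × (0.5191 − 0.09198) + 4.00 × 0.09198 = 5.405 + 0.3679 = 5.773 mg/L.

D ≈ 5.77 mg/L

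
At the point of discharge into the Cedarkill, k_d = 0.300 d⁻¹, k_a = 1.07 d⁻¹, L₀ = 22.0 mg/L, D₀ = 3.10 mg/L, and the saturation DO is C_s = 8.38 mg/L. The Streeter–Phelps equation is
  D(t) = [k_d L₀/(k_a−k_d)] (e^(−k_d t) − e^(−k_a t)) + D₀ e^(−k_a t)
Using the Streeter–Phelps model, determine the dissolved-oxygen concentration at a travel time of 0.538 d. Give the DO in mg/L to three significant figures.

DO ≈ 4.16 mg/L

k_d L₀/(k_a−k_d) = 0.300×22.0/(1.07−0.300) = 6.600/0.7700 = 8.571 mg/L.
e^(−k_d t) = e^(−0.300×0.5380) = 0.8510; e^(−k_a t) = e^(−1.07×0.5380) = 0.5623.
D = 8.571 × (0.8510 − 0.5623) + 3.10 × 0.5623 = 2.474 + 1.743 = 4.217 mg/L.
DO = C_s − D = 8.38 − 4.217 = 4.163 mg/L.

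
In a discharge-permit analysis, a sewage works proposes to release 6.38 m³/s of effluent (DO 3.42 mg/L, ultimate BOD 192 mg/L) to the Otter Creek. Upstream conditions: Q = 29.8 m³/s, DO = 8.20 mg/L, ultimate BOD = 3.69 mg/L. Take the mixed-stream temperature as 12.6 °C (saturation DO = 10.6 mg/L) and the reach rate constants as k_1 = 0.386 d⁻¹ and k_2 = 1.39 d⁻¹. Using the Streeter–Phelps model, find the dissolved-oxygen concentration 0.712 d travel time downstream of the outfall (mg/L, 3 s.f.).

DO ≈ 3.89 mg/L

Mixed DO = (29.8×8.20 + 6.38×3.42)/(29.8+6.38) = 266.2/36.18 = 7.357 mg/L.
Mixed L₀ = (29.8×3.69 + 6.38×192)/(36.18) = 1335/36.18 = 36.90 mg/L.
Initial deficit D₀ = C_s − DO₀ = 10.6 − 7.357 = 3.243 mg/L.
D(0.712) = [0.386×36.90/(1.39−0.386)](e^(−0.386×0.712) − e^(−1.39×0.712)) + 3.243 e^(−1.39×0.712)
= 14.19 × (0.7597 − 0.3717) + 3.243 × 0.3717 = 6.709 mg/L.
DO = 10.6 − 6.709 = 3.891 mg/L.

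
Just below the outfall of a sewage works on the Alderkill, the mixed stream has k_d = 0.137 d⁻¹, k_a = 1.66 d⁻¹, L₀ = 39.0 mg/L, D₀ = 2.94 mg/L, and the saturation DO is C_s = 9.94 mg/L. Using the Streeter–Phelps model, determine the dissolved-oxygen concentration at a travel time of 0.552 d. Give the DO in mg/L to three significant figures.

k_d L₀/(k_a−k_d) = 0.137×39.0/(1.66−0.137) = 5.343/1.523 = 3.508 mg/L.
e^(−k_d t) = e^(−0.137×0.5520) = 0.9272; e^(−k_a t) = e^(−1.66×0.5520) = 0.4000.
D = 3.508 × (0.9272 − 0.4000) + 2.94 × 0.4000 = 1.849 + 1.176 = 3.025 mg/L.
DO = C_s − D = 9.94 − 3.025 = 6.915 mg/L.

DO ≈ 6.91 mg/L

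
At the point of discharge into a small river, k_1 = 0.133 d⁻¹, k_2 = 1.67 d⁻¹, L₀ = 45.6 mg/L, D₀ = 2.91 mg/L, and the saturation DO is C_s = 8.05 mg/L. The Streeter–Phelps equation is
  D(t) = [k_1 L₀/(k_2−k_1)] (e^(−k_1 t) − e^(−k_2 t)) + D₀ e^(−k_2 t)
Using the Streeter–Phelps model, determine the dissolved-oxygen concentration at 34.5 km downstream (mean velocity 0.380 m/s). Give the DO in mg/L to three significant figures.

Travel time t = x/v = 34.5 km / (0.380 m/s) = 34500 m / 0.380 m/s = 90790 s = 1.051 d.
k_1 L₀/(k_2−k_1) = 0.133×45.6/(1.67−0.133) = 6.065/1.537 = 3.946 mg/L.
e^(−k_1 t) = e^(−0.133×1.051) = 0.8696; e^(−k_2 t) = e^(−1.67×1.051) = 0.1729.
D = 3.946 × (0.8696 − 0.1729) + 2.91 × 0.1729 = 2.749 + 0.5032 = 3.252 mg/L.
DO = C_s − D = 8.05 − 3.252 = 4.798 mg/L.

DO ≈ 4.80 mg/L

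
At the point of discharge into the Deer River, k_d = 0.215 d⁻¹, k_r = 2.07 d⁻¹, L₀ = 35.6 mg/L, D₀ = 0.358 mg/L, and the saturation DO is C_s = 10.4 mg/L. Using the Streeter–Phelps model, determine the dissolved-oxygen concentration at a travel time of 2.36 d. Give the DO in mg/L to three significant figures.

k_d L₀/(k_r−k_d) = 0.215×35.6/(2.07−0.215) = 7.654/1.855 = 4.126 mg/L.
e^(−k_d t) = e^(−0.215×2.360) = 0.6021; e^(−k_r t) = e^(−2.07×2.360) = 0.007558.
D = 4.126 × (0.6021 − 0.007558) + 0.358 × 0.007558 = 2.453 + 0.002706 = 2.456 mg/L.
DO = C_s − D = 10.4 − 2.456 = 7.944 mg/L.

DO ≈ 7.94 mg/L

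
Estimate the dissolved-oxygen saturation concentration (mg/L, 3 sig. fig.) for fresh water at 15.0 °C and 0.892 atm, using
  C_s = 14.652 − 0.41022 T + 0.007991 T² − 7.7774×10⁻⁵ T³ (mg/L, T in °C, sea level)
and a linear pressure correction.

At sea level: C_s = 14.652 − 0.41022×15.0 + 0.007991×15.0² − 7.7774×10⁻⁵×15.0³ = 10.03 mg/L.
Pressure correction: C_s' = 10.03 × 0.892 = 8.950 mg/L.

C_s ≈ 8.95 mg/L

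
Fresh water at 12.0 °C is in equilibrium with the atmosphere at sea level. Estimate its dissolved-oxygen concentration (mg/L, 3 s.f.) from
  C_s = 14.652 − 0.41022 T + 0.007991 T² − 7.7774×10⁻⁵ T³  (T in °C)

C_s ≈ 10.7 mg/L

C_s = 14.652 − 0.41022×12.0 + 0.007991×12.0² − 7.7774×10⁻⁵×12.0³ = 10.75 mg/L.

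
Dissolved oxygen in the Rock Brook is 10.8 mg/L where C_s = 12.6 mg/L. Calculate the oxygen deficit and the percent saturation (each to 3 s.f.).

D ≈ 1.80 mg/L; 85.7 % saturation

D = C_s − C = 12.6 − 10.8 = 1.80 mg/L.
% saturation = 10.8/12.6 × 100 = 85.7 %.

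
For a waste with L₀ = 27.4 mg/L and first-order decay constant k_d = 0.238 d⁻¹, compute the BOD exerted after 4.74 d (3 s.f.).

y_t = L₀(1 − e^(−k_d t)) = 27.4 × (1 − e^(−0.238×4.74))
= 27.4 × (1 − 0.3236) = 27.4 × 0.6764 = 18.53 mg/L.

y ≈ 18.5 mg/L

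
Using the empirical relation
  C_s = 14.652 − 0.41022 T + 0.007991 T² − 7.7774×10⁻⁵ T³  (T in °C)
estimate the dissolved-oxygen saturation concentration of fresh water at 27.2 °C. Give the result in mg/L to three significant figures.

C_s = 14.652 − 0.41022×27.2 + 0.007991×27.2² − 7.7774×10⁻⁵×27.2³ = 7.841 mg/L.

C_s ≈ 7.84 mg/L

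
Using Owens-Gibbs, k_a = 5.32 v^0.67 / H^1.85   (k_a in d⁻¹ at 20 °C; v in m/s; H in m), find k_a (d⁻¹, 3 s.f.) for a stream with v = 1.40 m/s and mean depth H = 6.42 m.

k_a = 5.32 × 1.40^0.67 / 6.42^1.85 = 5.32 × 1.253 / 31.18 = 0.2137 d⁻¹.

k_a ≈ 0.214 d⁻¹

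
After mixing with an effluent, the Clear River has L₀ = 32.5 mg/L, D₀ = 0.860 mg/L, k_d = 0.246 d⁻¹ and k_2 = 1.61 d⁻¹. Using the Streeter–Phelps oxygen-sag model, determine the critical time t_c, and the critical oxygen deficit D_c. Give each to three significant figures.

t_c = [1/(k_2−k_d)] ln[(k_2/k_d)(1 − D₀(k_2−k_d)/(k_d L₀))]
= [1/(1.61−0.246)] ln[(1.61/0.246)(1 − 0.860×1.364/(0.246×32.5))]
= (1/1.364) ln[6.545 × 0.8533] = 0.7331 × ln(5.584) = 0.7331 × 1.720 = 1.261 d.
L(t_c) = L₀ e^(−k_d t_c) = 32.5 × 0.7333 = 23.83 mg/L, and at the critical point k_2 D_c = k_d L, so D_c = (0.246/1.61) × 23.83 = 3.641 mg/L.

t_c ≈ 1.26 d; D_c ≈ 3.64 mg/L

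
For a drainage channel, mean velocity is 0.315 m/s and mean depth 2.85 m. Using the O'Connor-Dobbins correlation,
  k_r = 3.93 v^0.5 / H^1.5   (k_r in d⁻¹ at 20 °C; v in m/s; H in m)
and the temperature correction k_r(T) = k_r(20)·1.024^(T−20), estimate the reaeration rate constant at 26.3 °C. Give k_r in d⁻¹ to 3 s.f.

k_r ≈ 0.532 d⁻¹

k_r(20) = 3.93 × 0.315^0.5 / 2.85^1.5 = 3.93 × 0.5612 / 4.811 = 0.4584 d⁻¹.
k_r(26.3) = 0.4584 × 1.024^(26.3−20) = 0.4584 × 1.161 = 0.5323 d⁻¹.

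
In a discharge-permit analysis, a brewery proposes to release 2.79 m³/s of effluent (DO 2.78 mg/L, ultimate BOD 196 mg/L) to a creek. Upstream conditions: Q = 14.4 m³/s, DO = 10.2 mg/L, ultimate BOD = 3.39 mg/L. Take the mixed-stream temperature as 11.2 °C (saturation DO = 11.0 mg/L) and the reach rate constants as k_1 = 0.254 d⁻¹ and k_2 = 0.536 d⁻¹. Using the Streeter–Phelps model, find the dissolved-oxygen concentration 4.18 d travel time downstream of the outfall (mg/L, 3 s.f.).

DO ≈ 3.31 mg/L

Mixed DO = (14.4×10.2 + 2.79×2.78)/(14.4+2.79) = 154.6/17.19 = 8.996 mg/L.
Mixed L₀ = (14.4×3.39 + 2.79×196)/(17.19) = 595.7/17.19 = 34.65 mg/L.
Initial deficit D₀ = C_s − DO₀ = 11.0 − 8.996 = 2.004 mg/L.
D(4.18) = [0.254×34.65/(0.536−0.254)](e^(−0.254×4.18) − e^(−0.536×4.18)) + 2.004 e^(−0.536×4.18)
= 31.21 × (0.3459 − 0.1064) + 2.004 × 0.1064 = 7.687 mg/L.
DO = 11.0 − 7.687 = 3.313 mg/L.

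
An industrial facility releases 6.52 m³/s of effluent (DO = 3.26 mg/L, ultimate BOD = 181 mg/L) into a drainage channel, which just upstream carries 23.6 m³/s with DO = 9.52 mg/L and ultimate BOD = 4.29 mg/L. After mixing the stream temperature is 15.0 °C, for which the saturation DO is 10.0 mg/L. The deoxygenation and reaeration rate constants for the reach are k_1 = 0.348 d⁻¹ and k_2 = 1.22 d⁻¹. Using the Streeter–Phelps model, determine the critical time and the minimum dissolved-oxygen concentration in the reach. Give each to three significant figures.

t_c ≈ 1.31 d; minimum DO ≈ 2.30 mg/L

Mixed DO = (23.6×9.52 + 6.52×3.26)/(23.6+6.52) = 245.9/30.12 = 8.165 mg/L.
Mixed L₀ = (23.6×4.29 + 6.52×181)/(30.12) = 1281/30.12 = 42.54 mg/L.
Initial deficit D₀ = C_s − DO₀ = 10.0 − 8.165 = 1.835 mg/L.
t_c = (1/0.8720) ln[(1.22/0.348)(1 − 1.835×0.8720/(0.348×42.54))] = 1.147 × ln(3.127) = 1.307 d.
D_c = (0.348/1.22) × 42.54 × e^(−0.348×1.307) = 0.2852 × 42.54 × 0.6345 = 7.699 mg/L.
Minimum DO = 10.0 − 7.699 = 2.301 mg/L.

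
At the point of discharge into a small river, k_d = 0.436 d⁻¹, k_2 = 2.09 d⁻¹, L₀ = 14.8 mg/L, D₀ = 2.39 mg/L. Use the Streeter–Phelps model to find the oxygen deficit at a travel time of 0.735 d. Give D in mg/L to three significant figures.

k_d L₀/(k_2−k_d) = 0.436×14.8/(2.09−0.436) = 6.453/1.654 = 3.901 mg/L.
e^(−k_d t) = e^(−0.436×0.7350) = 0.7258; e^(−k_2 t) = e^(−2.09×0.7350) = 0.2152.
D = 3.901 × (0.7258 − 0.2152) + 2.39 × 0.2152 = 1.992 + 0.5143 = 2.506 mg/L.

D ≈ 2.51 mg/L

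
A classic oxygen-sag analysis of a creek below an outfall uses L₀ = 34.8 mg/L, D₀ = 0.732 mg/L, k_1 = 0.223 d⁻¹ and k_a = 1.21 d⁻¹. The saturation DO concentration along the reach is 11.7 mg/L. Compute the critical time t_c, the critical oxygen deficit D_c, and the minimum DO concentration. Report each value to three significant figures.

With k_a/k_1 = 5.426 and 1 − D₀(k_a−k_1)/(k_1 L₀) = 0.9069,
t_c = ln(5.426 × 0.9069) / (1.21 − 0.223) = ln(4.921) / 0.9870 = 1.593/0.9870 = 1.614 d.
L(t_c) = L₀ e^(−k_1 t_c) = 34.8 × 0.6977 = 24.28 mg/L, and at the critical point k_a D_c = k_1 L, so D_c = (0.223/1.21) × 24.28 = 4.474 mg/L.
Minimum DO = C_s − D_c = 11.7 − 4.474 = 7.226 mg/L.

t_c ≈ 1.61 d; D_c ≈ 4.47 mg/L; min DO ≈ 7.23 mg/L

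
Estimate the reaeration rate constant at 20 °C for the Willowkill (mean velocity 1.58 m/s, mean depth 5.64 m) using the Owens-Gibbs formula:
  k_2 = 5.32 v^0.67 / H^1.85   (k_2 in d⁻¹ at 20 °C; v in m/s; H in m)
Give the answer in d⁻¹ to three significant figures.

k_2 ≈ 0.295 d⁻¹

k_2 = 5.32 × 1.58^0.67 / 5.64^1.85 = 5.32 × 1.359 / 24.54 = 0.2945 d⁻¹.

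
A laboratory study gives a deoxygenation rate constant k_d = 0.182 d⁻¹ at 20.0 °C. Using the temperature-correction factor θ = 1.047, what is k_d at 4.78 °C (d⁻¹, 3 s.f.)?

k_d(T₂) = k_d(T₁) · θ^(T₂−T₁) = 0.182 × 1.047^(4.78−20.0)
= 0.182 × 1.047^-15.2 = 0.182 × 0.4971 = 0.09047 d⁻¹.

k_d ≈ 0.0905 d⁻¹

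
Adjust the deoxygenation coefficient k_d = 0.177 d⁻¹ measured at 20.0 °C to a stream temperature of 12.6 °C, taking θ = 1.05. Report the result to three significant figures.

k_d(T₂) = k_d(T₁) · θ^(T₂−T₁) = 0.177 × 1.05^(12.6−20.0)
= 0.177 × 1.05^-7.40 = 0.177 × 0.6969 = 0.1234 d⁻¹.

k_d ≈ 0.123 d⁻¹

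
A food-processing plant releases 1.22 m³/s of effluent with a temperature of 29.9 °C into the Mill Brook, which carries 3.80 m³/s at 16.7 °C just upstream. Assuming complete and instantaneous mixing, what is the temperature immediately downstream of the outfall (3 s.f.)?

Flow-weighted mixing: C = (Q_r C_r + Q_w C_w)/(Q_r + Q_w)
= (3.80×16.7 + 1.22×29.9)/(3.80 + 1.22) = 99.94/5.020 = 19.91 °C.

19.9 °C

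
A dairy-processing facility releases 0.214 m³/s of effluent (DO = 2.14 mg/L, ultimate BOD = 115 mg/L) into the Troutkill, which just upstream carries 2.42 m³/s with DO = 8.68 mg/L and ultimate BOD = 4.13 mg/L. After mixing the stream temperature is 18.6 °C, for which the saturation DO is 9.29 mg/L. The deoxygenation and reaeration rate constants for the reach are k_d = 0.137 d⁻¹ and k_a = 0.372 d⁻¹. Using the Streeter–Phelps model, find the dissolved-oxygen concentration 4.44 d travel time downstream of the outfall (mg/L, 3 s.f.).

Mixed DO = (2.42×8.68 + 0.214×2.14)/(2.42+0.214) = 21.46/2.634 = 8.149 mg/L.
Mixed L₀ = (2.42×4.13 + 0.214×115)/(2.634) = 34.60/2.634 = 13.14 mg/L.
Initial deficit D₀ = C_s − DO₀ = 9.29 − 8.149 = 1.141 mg/L.
D(4.44) = [0.137×13.14/(0.372−0.137)](e^(−0.137×4.44) − e^(−0.372×4.44)) + 1.141 e^(−0.372×4.44)
= 7.659 × (0.5443 − 0.1917) + 1.141 × 0.1917 = 2.919 mg/L.
DO = 9.29 − 2.919 = 6.371 mg/L.

DO ≈ 6.37 mg/L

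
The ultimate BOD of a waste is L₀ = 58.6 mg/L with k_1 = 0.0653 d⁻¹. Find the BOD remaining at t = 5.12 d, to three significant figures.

L_t = L₀ e^(−k_1 t) = 58.6 × e^(−0.0653×5.12) = 58.6 × 0.7158 = 41.95 mg/L.

L ≈ 41.9 mg/L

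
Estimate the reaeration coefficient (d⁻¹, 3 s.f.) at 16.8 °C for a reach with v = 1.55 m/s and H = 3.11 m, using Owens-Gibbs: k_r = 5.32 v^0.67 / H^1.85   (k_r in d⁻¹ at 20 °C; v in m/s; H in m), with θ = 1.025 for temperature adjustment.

k_r ≈ 0.808 d⁻¹

k_r(20) = 5.32 × 1.55^0.67 / 3.11^1.85 = 5.32 × 1.341 / 8.158 = 0.8746 d⁻¹.
k_r(16.8) = 0.8746 × 1.025^(16.8−20) = 0.8746 × 0.9240 = 0.8082 d⁻¹.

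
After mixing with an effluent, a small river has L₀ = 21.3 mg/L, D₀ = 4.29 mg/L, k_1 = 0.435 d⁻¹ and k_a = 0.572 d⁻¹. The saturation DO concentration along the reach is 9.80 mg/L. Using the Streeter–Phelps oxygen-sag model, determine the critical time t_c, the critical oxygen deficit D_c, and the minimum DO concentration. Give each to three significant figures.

t_c ≈ 1.52 d; D_c ≈ 8.36 mg/L; min DO ≈ 1.44 mg/L

t_c = [1/(k_a−k_1)] ln[(k_a/k_1)(1 − D₀(k_a−k_1)/(k_1 L₀))]
= [1/(0.572−0.435)] ln[(0.572/0.435)(1 − 4.29×0.1370/(0.435×21.3))]
= (1/0.1370) ln[1.315 × 0.9366] = 7.299 × ln(1.232) = 7.299 × 0.2083 = 1.520 d.
D_c = (k_1/k_a) L₀ e^(−k_1 t_c) = (0.435/0.572) × 21.3 × e^(−0.435×1.520) = 0.7605 × 21.3 × 0.5162 = 8.362 mg/L.
Minimum DO = C_s − D_c = 9.80 − 8.362 = 1.438 mg/L.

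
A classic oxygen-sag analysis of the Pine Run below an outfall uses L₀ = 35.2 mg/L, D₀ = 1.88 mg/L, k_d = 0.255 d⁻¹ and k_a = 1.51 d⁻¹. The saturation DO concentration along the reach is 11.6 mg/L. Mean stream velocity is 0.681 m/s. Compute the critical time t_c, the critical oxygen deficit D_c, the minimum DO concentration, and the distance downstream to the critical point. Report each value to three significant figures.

With k_a/k_d = 5.922 and 1 − D₀(k_a−k_d)/(k_d L₀) = 0.7371,
t_c = ln(5.922 × 0.7371) / (1.51 − 0.255) = ln(4.365) / 1.255 = 1.474/1.255 = 1.174 d.
D_c = (k_d/k_a) L₀ e^(−k_d t_c) = (0.255/1.51) × 35.2 × e^(−0.255×1.174) = 0.1689 × 35.2 × 0.7412 = 4.406 mg/L.
Minimum DO = C_s − D_c = 11.6 − 4.406 = 7.194 mg/L.
x_c = v t_c = 0.681 m/s × 1.174 d × 86400 s/d = 69090 m ≈ 69.1 km.

t_c ≈ 1.17 d; D_c ≈ 4.41 mg/L; min DO ≈ 7.19 mg/L; x_c ≈ 69.1 km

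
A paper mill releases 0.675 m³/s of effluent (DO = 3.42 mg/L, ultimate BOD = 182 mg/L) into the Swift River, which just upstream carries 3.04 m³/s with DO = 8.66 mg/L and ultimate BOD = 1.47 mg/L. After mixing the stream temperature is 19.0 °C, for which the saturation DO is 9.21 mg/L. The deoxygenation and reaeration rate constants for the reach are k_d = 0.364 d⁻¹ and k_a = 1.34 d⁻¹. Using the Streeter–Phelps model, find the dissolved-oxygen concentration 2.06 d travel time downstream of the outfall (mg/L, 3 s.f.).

Mixed DO = (3.04×8.66 + 0.675×3.42)/(3.04+0.675) = 28.63/3.715 = 7.708 mg/L.
Mixed L₀ = (3.04×1.47 + 0.675×182)/(3.715) = 127.3/3.715 = 34.27 mg/L.
Initial deficit D₀ = C_s − DO₀ = 9.21 − 7.708 = 1.502 mg/L.
D(2.06) = [0.364×34.27/(1.34−0.364)](e^(−0.364×2.06) − e^(−1.34×2.06)) + 1.502 e^(−1.34×2.06)
= 12.78 × (0.4724 − 0.06327) + 1.502 × 0.06327 = 5.325 mg/L.
DO = 9.21 − 5.325 = 3.885 mg/L.

DO ≈ 3.89 mg/L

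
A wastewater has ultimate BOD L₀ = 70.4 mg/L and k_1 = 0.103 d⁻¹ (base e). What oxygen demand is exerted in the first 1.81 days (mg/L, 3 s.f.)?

y_t = L₀(1 − e^(−k_1 t)) = 70.4 × (1 − e^(−0.103×1.81))
= 70.4 × (1 − 0.8299) = 70.4 × 0.1701 = 11.97 mg/L.

y ≈ 12.0 mg/L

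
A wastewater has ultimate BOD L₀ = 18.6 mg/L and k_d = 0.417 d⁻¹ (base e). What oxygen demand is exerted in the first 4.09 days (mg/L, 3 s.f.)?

y ≈ 15.2 mg/L

y_t = L₀(1 − e^(−k_d t)) = 18.6 × (1 − e^(−0.417×4.09))
= 18.6 × (1 − 0.1817) = 18.6 × 0.8183 = 15.22 mg/L.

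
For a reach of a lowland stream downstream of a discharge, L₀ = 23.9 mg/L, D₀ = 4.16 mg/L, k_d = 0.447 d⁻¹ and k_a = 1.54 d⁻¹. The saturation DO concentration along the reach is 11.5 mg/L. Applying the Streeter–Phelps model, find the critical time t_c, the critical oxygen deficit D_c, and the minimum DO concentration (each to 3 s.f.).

t_c ≈ 0.624 d; D_c ≈ 5.25 mg/L; min DO ≈ 6.25 mg/L

At the critical point dD/dt = 0, so k_d L₀ e^(−k_d t) = k_a D. Substituting D(t) from the Streeter–Phelps equation and solving for t gives
t_c = ln[(k_a/k_d)(1 − D₀(k_a−k_d)/(k_d L₀))] / (k_a−k_d).
Here k_a−k_d = 1.093 d⁻¹ and 1 − D₀(k_a−k_d)/(k_d L₀) = 1 − 4.16×1.093/(0.447×23.9) = 0.5744, so
t_c = ln(3.445 × 0.5744) / 1.093 = 0.6825 / 1.093 = 0.6245 d.
D_c = (k_d/k_a) L₀ e^(−k_d t_c) = (0.447/1.54) × 23.9 × e^(−0.447×0.6245) = 0.2903 × 23.9 × 0.7564 = 5.248 mg/L.
Minimum DO = C_s − D_c = 11.5 − 5.248 = 6.252 mg/L.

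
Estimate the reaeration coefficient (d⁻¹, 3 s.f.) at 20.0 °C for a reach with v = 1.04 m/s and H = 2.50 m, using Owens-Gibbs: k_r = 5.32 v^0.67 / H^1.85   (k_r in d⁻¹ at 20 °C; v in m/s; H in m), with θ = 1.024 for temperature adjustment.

k_r ≈ 1.00 d⁻¹

k_r(20) = 5.32 × 1.04^0.67 / 2.50^1.85 = 5.32 × 1.027 / 5.447 = 1.003 d⁻¹.
k_r(20.0) = 1.003 × 1.024^(20.0−20) = 1.003 × 1.000 = 1.003 d⁻¹.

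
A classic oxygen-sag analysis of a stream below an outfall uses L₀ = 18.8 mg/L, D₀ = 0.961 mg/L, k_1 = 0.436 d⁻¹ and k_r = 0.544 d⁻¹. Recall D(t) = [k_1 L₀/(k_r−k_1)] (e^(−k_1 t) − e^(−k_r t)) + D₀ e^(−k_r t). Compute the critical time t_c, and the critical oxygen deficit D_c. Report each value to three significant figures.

t_c = [1/(k_r−k_1)] ln[(k_r/k_1)(1 − D₀(k_r−k_1)/(k_1 L₀))]
= [1/(0.544−0.436)] ln[(0.544/0.436)(1 − 0.961×0.1080/(0.436×18.8))]
= (1/0.1080) ln[1.248 × 0.9873] = 9.259 × ln(1.232) = 9.259 × 0.2086 = 1.931 d.
L(t_c) = L₀ e^(−k_1 t_c) = 18.8 × 0.4309 = 8.100 mg/L, and at the critical point k_r D_c = k_1 L, so D_c = (0.436/0.544) × 8.100 = 6.492 mg/L.

t_c ≈ 1.93 d; D_c ≈ 6.49 mg/L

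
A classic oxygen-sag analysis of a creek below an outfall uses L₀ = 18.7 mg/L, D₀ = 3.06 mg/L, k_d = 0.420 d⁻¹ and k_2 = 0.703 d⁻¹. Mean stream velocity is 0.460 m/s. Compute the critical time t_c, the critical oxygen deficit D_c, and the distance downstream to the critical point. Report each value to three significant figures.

t_c = [1/(k_2−k_d)] ln[(k_2/k_d)(1 − D₀(k_2−k_d)/(k_d L₀))]
= [1/(0.703−0.420)] ln[(0.703/0.420)(1 − 3.06×0.2830/(0.420×18.7))]
= (1/0.2830) ln[1.674 × 0.8897] = 3.534 × ln(1.489) = 3.534 × 0.3983 = 1.407 d.
D_c = (k_d/k_2) L₀ e^(−k_d t_c) = (0.420/0.703) × 18.7 × e^(−0.420×1.407) = 0.5974 × 18.7 × 0.5537 = 6.186 mg/L.
x_c = v t_c = 0.460 m/s × 1.407 d × 86400 s/d = 55930 m ≈ 55.9 km.

t_c ≈ 1.41 d; D_c ≈ 6.19 mg/L; x_c ≈ 55.9 km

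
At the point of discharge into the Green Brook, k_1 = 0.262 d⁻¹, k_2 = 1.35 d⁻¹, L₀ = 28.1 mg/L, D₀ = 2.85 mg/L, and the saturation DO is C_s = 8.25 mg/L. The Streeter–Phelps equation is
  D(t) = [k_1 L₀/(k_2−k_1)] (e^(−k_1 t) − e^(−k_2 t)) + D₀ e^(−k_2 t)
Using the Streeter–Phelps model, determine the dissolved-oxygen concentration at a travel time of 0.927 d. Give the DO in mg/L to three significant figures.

k_1 L₀/(k_2−k_1) = 0.262×28.1/(1.35−0.262) = 7.362/1.088 = 6.767 mg/L.
e^(−k_1 t) = e^(−0.262×0.9270) = 0.7844; e^(−k_2 t) = e^(−1.35×0.9270) = 0.2861.
D = 6.767 × (0.7844 − 0.2861) + 2.85 × 0.2861 = 3.372 + 0.8154 = 4.187 mg/L.
DO = C_s − D = 8.25 − 4.187 = 4.063 mg/L.

DO ≈ 4.06 mg/L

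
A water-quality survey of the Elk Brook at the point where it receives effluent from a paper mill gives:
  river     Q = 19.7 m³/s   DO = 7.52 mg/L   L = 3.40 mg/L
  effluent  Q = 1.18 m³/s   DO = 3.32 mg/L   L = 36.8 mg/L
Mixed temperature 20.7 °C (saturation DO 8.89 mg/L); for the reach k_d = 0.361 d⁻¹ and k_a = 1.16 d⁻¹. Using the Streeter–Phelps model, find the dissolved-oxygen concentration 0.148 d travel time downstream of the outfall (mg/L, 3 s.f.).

Mixed DO = (19.7×7.52 + 1.18×3.32)/(19.7+1.18) = 152.1/20.88 = 7.283 mg/L.
Mixed L₀ = (19.7×3.40 + 1.18×36.8)/(20.88) = 110.4/20.88 = 5.288 mg/L.
Initial deficit D₀ = C_s − DO₀ = 8.89 − 7.283 = 1.607 mg/L.
D(0.148) = [0.361×5.288/(1.16−0.361)](e^(−0.361×0.148) − e^(−1.16×0.148)) + 1.607 e^(−1.16×0.148)
= 2.389 × (0.9480 − 0.8422) + 1.607 × 0.8422 = 1.606 mg/L.
DO = 8.89 − 1.606 = 7.284 mg/L.

DO ≈ 7.28 mg/L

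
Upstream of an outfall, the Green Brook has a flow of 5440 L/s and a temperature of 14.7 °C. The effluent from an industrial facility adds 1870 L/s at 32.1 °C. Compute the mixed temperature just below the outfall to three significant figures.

19.2 °C

Flow-weighted mixing: C = (Q_r C_r + Q_w C_w)/(Q_r + Q_w)
= (5440×14.7 + 1870×32.1)/(5440 + 1870) = 140000/7310 = 19.15 °C.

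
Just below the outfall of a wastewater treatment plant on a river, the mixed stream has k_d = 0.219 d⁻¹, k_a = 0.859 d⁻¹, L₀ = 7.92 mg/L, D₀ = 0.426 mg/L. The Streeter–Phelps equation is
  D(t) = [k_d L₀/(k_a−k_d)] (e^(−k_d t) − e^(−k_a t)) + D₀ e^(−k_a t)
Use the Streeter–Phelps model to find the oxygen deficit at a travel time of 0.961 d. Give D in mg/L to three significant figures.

k_d L₀/(k_a−k_d) = 0.219×7.92/(0.859−0.219) = 1.734/0.6400 = 2.710 mg/L.
e^(−k_d t) = e^(−0.219×0.9610) = 0.8102; e^(−k_a t) = e^(−0.859×0.9610) = 0.4380.
D = 2.710 × (0.8102 − 0.4380) + 0.426 × 0.4380 = 1.009 + 0.1866 = 1.195 mg/L.

D ≈ 1.20 mg/L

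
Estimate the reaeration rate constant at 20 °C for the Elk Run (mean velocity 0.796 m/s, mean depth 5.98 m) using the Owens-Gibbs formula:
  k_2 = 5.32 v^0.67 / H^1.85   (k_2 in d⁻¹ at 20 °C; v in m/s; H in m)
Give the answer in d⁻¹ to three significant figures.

k_2 = 5.32 × 0.796^0.67 / 5.98^1.85 = 5.32 × 0.8582 / 27.35 = 0.1670 d⁻¹.

k_2 ≈ 0.167 d⁻¹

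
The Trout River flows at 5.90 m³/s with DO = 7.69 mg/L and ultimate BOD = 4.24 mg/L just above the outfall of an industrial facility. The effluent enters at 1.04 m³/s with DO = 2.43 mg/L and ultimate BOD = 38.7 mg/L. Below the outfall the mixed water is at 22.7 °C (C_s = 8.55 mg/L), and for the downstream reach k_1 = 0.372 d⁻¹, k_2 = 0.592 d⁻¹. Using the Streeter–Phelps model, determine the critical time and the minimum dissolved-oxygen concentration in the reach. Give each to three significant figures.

Mixed DO = (5.90×7.69 + 1.04×2.43)/(5.90+1.04) = 47.90/6.940 = 6.902 mg/L.
Mixed L₀ = (5.90×4.24 + 1.04×38.7)/(6.940) = 65.26/6.940 = 9.404 mg/L.
Initial deficit D₀ = C_s − DO₀ = 8.55 − 6.902 = 1.648 mg/L.
t_c = (1/0.2200) ln[(0.592/0.372)(1 − 1.648×0.2200/(0.372×9.404))] = 4.545 × ln(1.426) = 1.614 d.
D_c = (0.372/0.592) × 9.404 × e^(−0.372×1.614) = 0.6284 × 9.404 × 0.5485 = 3.241 mg/L.
Minimum DO = 8.55 − 3.241 = 5.309 mg/L.

t_c ≈ 1.61 d; minimum DO ≈ 5.31 mg/L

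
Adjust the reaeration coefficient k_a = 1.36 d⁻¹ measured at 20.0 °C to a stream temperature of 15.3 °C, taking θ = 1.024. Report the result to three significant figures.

k_a ≈ 1.22 d⁻¹

k_a(T₂) = k_a(T₁) · θ^(T₂−T₁) = 1.36 × 1.024^(15.3−20.0)
= 1.36 × 1.024^-4.70 = 1.36 × 0.8945 = 1.217 d⁻¹.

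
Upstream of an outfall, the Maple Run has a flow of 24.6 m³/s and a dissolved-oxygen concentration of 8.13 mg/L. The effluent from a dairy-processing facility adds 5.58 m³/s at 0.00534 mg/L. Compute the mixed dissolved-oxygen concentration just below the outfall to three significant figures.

6.63 mg/L

Flow-weighted mixing: C = (Q_r C_r + Q_w C_w)/(Q_r + Q_w)
= (24.6×8.13 + 5.58×0.00534)/(24.6 + 5.58) = 200.0/30.18 = 6.628 mg/L.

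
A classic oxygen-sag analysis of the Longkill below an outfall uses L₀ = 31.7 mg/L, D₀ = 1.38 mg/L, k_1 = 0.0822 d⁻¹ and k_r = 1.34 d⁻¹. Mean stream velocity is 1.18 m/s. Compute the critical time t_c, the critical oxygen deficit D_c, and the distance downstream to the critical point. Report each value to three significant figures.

t_c ≈ 1.35 d; D_c ≈ 1.74 mg/L; x_c ≈ 137 km

With k_r/k_1 = 16.30 and 1 − D₀(k_r−k_1)/(k_1 L₀) = 0.3339,
t_c = ln(16.30 × 0.3339) / (1.34 − 0.0822) = ln(5.443) / 1.258 = 1.694/1.258 = 1.347 d.
L(t_c) = L₀ e^(−k_1 t_c) = 31.7 × 0.8952 = 28.38 mg/L, and at the critical point k_r D_c = k_1 L, so D_c = (0.0822/1.34) × 28.38 = 1.741 mg/L.
x_c = v t_c = 1.18 m/s × 1.347 d × 86400 s/d = 137300 m ≈ 137 km.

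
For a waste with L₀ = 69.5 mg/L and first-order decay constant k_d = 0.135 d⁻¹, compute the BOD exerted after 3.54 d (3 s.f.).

y ≈ 26.4 mg/L

y_t = L₀(1 − e^(−k_d t)) = 69.5 × (1 − e^(−0.135×3.54))
= 69.5 × (1 − 0.6201) = 69.5 × 0.3799 = 26.40 mg/L.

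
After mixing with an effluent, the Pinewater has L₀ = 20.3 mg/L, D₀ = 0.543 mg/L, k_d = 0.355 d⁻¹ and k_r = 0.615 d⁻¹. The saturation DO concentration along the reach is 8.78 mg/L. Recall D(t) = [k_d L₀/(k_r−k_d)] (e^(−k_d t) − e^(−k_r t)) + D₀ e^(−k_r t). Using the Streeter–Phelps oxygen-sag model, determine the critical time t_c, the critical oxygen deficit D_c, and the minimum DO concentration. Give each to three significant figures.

t_c ≈ 2.04 d; D_c ≈ 5.69 mg/L; min DO ≈ 3.09 mg/L

With k_r/k_d = 1.732 and 1 − D₀(k_r−k_d)/(k_d L₀) = 0.9804,
t_c = ln(1.732 × 0.9804) / (0.615 − 0.355) = ln(1.698) / 0.2600 = 0.5297/0.2600 = 2.037 d.
D_c = (k_d/k_r) L₀ e^(−k_d t_c) = (0.355/0.615) × 20.3 × e^(−0.355×2.037) = 0.5772 × 20.3 × 0.4852 = 5.685 mg/L.
Minimum DO = C_s − D_c = 8.78 − 5.685 = 3.095 mg/L.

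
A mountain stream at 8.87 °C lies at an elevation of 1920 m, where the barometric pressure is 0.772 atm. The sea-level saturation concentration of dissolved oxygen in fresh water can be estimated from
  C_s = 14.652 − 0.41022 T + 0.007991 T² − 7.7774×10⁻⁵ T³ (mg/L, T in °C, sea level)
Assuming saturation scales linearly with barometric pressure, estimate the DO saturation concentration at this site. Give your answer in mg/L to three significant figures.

C_s ≈ 8.95 mg/L

At sea level: C_s = 14.652 − 0.41022×8.87 + 0.007991×8.87² − 7.7774×10⁻⁵×8.87³ = 11.59 mg/L.
Pressure correction: C_s' = 11.59 × 0.772 = 8.946 mg/L.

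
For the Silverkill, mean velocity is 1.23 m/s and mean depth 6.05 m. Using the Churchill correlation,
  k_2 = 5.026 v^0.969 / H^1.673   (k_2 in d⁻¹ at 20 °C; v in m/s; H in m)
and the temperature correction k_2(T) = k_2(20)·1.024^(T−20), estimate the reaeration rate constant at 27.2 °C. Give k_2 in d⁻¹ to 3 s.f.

k_2 ≈ 0.359 d⁻¹

k_2(20) = 5.026 × 1.23^0.969 / 6.05^1.673 = 5.026 × 1.222 / 20.32 = 0.3023 d⁻¹.
k_2(27.2) = 0.3023 × 1.024^(27.2−20) = 0.3023 × 1.186 = 0.3586 d⁻¹.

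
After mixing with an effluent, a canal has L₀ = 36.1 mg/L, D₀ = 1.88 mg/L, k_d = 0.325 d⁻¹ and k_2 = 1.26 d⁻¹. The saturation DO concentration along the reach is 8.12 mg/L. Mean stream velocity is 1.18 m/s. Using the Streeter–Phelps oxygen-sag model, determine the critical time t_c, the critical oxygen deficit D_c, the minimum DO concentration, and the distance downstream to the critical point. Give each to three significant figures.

t_c = [1/(k_2−k_d)] ln[(k_2/k_d)(1 − D₀(k_2−k_d)/(k_d L₀))]
= [1/(1.26−0.325)] ln[(1.26/0.325)(1 − 1.88×0.9350/(0.325×36.1))]
= (1/0.9350) ln[3.877 × 0.8502] = 1.070 × ln(3.296) = 1.070 × 1.193 = 1.276 d.
D_c = (k_d/k_2) L₀ e^(−k_d t_c) = (0.325/1.26) × 36.1 × e^(−0.325×1.276) = 0.2579 × 36.1 × 0.6606 = 6.151 mg/L.
Minimum DO = C_s − D_c = 8.12 − 6.151 = 1.969 mg/L.
x_c = v t_c = 1.18 m/s × 1.276 d × 86400 s/d = 130100 m ≈ 130 km.

t_c ≈ 1.28 d; D_c ≈ 6.15 mg/L; min DO ≈ 1.97 mg/L; x_c ≈ 130 km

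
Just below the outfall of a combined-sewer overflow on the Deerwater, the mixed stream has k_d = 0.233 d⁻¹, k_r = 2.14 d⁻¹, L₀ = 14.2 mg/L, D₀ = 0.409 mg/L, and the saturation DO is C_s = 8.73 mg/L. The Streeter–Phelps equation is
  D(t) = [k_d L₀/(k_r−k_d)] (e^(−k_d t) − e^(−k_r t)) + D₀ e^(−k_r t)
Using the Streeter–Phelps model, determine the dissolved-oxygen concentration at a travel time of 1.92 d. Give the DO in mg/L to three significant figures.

DO ≈ 7.64 mg/L

k_d L₀/(k_r−k_d) = 0.233×14.2/(2.14−0.233) = 3.309/1.907 = 1.735 mg/L.
e^(−k_d t) = e^(−0.233×1.920) = 0.6393; e^(−k_r t) = e^(−2.14×1.920) = 0.01643.
D = 1.735 × (0.6393 − 0.01643) + 0.409 × 0.01643 = 1.081 + 0.006719 = 1.087 mg/L.
DO = C_s − D = 8.73 − 1.087 = 7.643 mg/L.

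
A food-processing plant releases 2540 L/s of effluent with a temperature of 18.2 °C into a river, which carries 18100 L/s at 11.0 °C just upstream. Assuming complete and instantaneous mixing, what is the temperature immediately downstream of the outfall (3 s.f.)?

Flow-weighted mixing: C = (Q_r C_r + Q_w C_w)/(Q_r + Q_w)
= (18100×11.0 + 2540×18.2)/(18100 + 2540) = 245300/20640 = 11.89 °C.

11.9 °C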